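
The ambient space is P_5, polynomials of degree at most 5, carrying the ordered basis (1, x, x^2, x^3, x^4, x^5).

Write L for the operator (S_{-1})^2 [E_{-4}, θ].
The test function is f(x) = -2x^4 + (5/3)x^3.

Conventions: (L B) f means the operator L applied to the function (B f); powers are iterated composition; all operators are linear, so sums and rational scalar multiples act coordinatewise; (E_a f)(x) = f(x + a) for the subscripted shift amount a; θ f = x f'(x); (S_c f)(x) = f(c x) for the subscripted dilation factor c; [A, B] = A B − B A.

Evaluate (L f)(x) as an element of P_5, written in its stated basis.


θ f = -8x^4 + 5x^3
E_{-4} θ f = -8x^4 + 133x^3 - 828x^2 + 2288x - 2368
E_{-4} f = -2x^4 + (101/3)x^3 - 212x^2 + 592x - 1856/3
θ E_{-4} f = -8x^4 + 101x^3 - 424x^2 + 592x
[E_{-4}, θ] f = 32x^3 - 404x^2 + 1696x - 2368
S_{-1} [E_{-4}, θ] f = -32x^3 - 404x^2 - 1696x - 2368
S_{-1} S_{-1} [E_{-4}, θ] f = 32x^3 - 404x^2 + 1696x - 2368

g(x) = 32x^3 - 404x^2 + 1696x - 2368


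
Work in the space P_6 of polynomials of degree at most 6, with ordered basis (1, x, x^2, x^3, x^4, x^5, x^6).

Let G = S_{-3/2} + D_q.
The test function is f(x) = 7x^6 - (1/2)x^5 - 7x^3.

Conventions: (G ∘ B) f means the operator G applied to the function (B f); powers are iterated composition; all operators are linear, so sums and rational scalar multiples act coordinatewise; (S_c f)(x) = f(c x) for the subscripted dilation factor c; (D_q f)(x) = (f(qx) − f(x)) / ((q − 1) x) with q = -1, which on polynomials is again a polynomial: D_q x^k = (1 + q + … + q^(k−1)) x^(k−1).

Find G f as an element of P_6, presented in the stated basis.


g(x) = (5103/64)x^6 + (243/64)x^5 - (1/2)x^4 + (189/8)x^3 - 7x^2

S_{-3/2} f = (5103/64)x^6 + (243/64)x^5 + (189/8)x^3
D_q f = -(1/2)x^4 - 7x^2
(S_{-3/2} + D_q) f = (5103/64)x^6 + (243/64)x^5 - (1/2)x^4 + (189/8)x^3 - 7x^2


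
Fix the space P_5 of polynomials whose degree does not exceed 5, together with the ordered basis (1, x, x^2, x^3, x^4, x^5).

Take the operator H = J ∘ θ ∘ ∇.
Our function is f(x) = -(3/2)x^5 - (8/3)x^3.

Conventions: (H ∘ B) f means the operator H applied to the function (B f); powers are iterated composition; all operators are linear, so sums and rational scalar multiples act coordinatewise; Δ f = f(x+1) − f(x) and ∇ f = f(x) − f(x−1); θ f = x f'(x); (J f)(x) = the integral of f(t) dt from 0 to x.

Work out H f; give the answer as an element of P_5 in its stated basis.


g(x) = -6x^5 + (45/4)x^4 - (46/3)x^3 + (31/4)x^2

∇ f = -(15/2)x^4 + 15x^3 - 23x^2 + (31/2)x - 25/6
θ ∇ f = -30x^4 + 45x^3 - 46x^2 + (31/2)x
J θ ∇ f = -6x^5 + (45/4)x^4 - (46/3)x^3 + (31/4)x^2


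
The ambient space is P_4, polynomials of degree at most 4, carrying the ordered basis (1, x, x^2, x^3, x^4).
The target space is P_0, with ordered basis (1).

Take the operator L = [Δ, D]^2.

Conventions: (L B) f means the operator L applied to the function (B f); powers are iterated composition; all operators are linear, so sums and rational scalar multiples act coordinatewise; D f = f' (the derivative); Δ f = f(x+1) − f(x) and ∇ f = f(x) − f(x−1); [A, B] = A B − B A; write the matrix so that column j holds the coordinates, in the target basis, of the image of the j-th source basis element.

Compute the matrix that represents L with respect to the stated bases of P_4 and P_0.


the matrix is [[0, 0, 0, 0, 0]] (rows listed top to bottom)

image of 1: 0
image of x: 0
image of x^2: 0
image of x^3: 0
image of x^4: 0
each image's coordinates form column j of the matrix


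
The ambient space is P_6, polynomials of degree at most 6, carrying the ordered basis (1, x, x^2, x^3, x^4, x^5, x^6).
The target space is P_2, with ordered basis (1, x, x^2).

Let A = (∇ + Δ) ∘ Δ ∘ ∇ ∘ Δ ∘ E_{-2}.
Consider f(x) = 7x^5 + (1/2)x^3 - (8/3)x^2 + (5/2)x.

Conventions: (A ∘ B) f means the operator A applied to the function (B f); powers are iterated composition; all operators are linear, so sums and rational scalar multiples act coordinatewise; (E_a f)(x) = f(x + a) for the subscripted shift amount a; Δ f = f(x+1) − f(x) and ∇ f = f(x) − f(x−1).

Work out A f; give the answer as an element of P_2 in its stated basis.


the result is g(x) = 1680x - 2520

E_{-2} f = 7x^5 - 70x^4 + (561/2)x^3 - (1697/3)x^2 + (3475/6)x - 731/3
Δ E_{-2} f = 35x^4 - 210x^3 + (983/2)x^2 - (3209/6)x + 231
∇ (Δ ∘ E_{-2}) f = 140x^3 - 840x^2 + 1753x - 3814/3
Δ ∇ (Δ ∘ E_{-2}) f = 420x^2 - 1260x + 1053
∇ (Δ ∘ ∇) (Δ ∘ E_{-2}) f = 840x - 1680
Δ (Δ ∘ ∇) (Δ ∘ E_{-2}) f = 840x - 840
(∇ + Δ) (Δ ∘ ∇) (Δ ∘ E_{-2}) f = 1680x - 2520


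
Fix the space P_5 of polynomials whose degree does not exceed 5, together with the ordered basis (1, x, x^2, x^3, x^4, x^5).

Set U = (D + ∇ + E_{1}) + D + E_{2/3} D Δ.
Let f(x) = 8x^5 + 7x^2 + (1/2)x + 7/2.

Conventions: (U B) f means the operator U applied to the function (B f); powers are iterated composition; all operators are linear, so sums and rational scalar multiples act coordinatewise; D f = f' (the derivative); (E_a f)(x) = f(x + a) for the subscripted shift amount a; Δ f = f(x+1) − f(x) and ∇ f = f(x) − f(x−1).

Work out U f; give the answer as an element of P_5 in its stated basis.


g(x) = 8x^5 + 160x^4 + 160x^3 + 727x^2 + (4499/6)x + 18157/54

D f = 40x^4 + 14x + 1/2
∇ f = 40x^4 - 80x^3 + 80x^2 - 26x + 3/2
E_{1} f = 8x^5 + 40x^4 + 80x^3 + 87x^2 + (109/2)x + 19
(D + ∇ + E_{1}) f = 8x^5 + 120x^4 + 167x^2 + (85/2)x + 21
D f = 40x^4 + 14x + 1/2
Δ f = 40x^4 + 80x^3 + 80x^2 + 54x + 31/2
D Δ f = 160x^3 + 240x^2 + 160x + 54
E_{2/3} D Δ f = 160x^3 + 560x^2 + (2080/3)x + 8498/27
((D + ∇ + E_{1}) + D + E_{2/3} D Δ) f = 8x^5 + 160x^4 + 160x^3 + 727x^2 + (4499/6)x + 18157/54


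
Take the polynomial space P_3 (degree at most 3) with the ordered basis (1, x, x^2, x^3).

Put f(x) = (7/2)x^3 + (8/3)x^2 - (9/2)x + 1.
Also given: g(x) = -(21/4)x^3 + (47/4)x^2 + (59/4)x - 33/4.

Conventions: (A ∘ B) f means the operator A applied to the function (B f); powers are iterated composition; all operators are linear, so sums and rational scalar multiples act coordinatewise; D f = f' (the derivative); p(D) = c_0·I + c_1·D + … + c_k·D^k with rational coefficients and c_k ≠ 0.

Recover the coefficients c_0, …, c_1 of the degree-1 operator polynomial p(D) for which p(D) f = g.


D^0 f = (7/2)x^3 + (8/3)x^2 - (9/2)x + 1
D^1 f = (21/2)x^2 + (16/3)x - 9/2
matching coefficients of g against c_0 f + c_1 Df + … from the top degree down determines the c_i
solution: c_0 = -3/2, c_1 = 3/2

c_0 = -3/2, c_1 = 3/2


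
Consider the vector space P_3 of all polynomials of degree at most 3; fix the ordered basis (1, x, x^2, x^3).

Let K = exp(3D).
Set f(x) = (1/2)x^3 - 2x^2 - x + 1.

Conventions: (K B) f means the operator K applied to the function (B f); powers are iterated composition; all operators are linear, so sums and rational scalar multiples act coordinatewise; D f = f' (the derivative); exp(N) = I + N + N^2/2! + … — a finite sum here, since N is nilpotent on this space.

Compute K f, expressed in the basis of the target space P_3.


order-1 term: (9/2)x^2 - 12x - 3
order-2 term: (27/2)x - 18
order-3 term: 27/2
the series for exp(3D) f terminates at order 3
exp(3D) f = (1/2)x^3 + (5/2)x^2 + (1/2)x - 13/2

the result is g(x) = (1/2)x^3 + (5/2)x^2 + (1/2)x - 13/2


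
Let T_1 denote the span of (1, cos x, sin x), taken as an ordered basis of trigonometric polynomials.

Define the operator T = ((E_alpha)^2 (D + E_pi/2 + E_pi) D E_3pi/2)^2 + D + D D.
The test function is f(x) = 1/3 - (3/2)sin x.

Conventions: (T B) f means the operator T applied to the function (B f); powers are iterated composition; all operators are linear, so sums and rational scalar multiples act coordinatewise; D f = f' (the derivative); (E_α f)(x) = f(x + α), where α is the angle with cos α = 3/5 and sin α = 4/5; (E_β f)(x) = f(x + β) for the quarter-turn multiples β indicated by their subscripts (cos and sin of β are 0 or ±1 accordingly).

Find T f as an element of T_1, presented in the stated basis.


g(x) = -(11223/1250)cos x + (582/625)sin x

E_3pi/2 f = 1/3 + (3/2)cos x
D E_3pi/2 f = -(3/2)sin x
D (D E_3pi/2) f = -(3/2)cos x
E_pi/2 (D E_3pi/2) f = -(3/2)cos x
E_pi (D E_3pi/2) f = (3/2)sin x
(D + E_pi/2 + E_pi) (D E_3pi/2) f = -3cos x + (3/2)sin x
E_alpha (D + E_pi/2 + E_pi) (D E_3pi/2) f = -(3/5)cos x + (33/10)sin x
E_alpha E_alpha (D + E_pi/2 + E_pi) (D E_3pi/2) f = (57/25)cos x + (123/50)sin x
E_3pi/2 ((E_alpha)^2 (D + E_pi/2 + E_pi) D E_3pi/2) f = -(123/50)cos x + (57/25)sin x
D E_3pi/2 ((E_alpha)^2 (D + E_pi/2 + E_pi) D E_3pi/2) f = (57/25)cos x + (123/50)sin x
D (D E_3pi/2) ((E_alpha)^2 (D + E_pi/2 + E_pi) D E_3pi/2) f = (123/50)cos x - (57/25)sin x
E_pi/2 (D E_3pi/2) ((E_alpha)^2 (D + E_pi/2 + E_pi) D E_3pi/2) f = (123/50)cos x - (57/25)sin x
E_pi (D E_3pi/2) ((E_alpha)^2 (D + E_pi/2 + E_pi) D E_3pi/2) f = -(57/25)cos x - (123/50)sin x
(D + E_pi/2 + E_pi) (D E_3pi/2) ((E_alpha)^2 (D + E_pi/2 + E_pi) D E_3pi/2) f = (66/25)cos x - (351/50)sin x
E_alpha (D + E_pi/2 + E_pi) (D E_3pi/2) ((E_alpha)^2 (D + E_pi/2 + E_pi) D E_3pi/2) f = -(504/125)cos x - (1581/250)sin x
E_alpha E_alpha (D + E_pi/2 + E_pi) (D E_3pi/2) ((E_alpha)^2 (D + E_pi/2 + E_pi) D E_3pi/2) f = -(4674/625)cos x - (711/1250)sin x
D f = -(3/2)cos x
D f = -(3/2)cos x
D D f = (3/2)sin x
(((E_alpha)^2 (D + E_pi/2 + E_pi) D E_3pi/2)^2 + D + D D) f = -(11223/1250)cos x + (582/625)sin x


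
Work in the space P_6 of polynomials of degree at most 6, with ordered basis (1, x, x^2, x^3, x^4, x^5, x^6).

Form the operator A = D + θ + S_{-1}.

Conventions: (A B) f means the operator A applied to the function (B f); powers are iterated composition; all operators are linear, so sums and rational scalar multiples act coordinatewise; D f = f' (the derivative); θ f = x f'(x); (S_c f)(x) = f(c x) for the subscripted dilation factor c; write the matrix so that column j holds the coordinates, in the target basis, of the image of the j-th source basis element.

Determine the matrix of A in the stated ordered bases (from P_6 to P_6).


image of 1: 1
image of x: 1
image of x^2: 3x^2 + 2x
image of x^3: 2x^3 + 3x^2
image of x^4: 5x^4 + 4x^3
image of x^5: 4x^5 + 5x^4
image of x^6: 7x^6 + 6x^5
each image's coordinates form column j of the matrix

the matrix is [[1, 1, 0, 0, 0, 0, 0]; [0, 0, 2, 0, 0, 0, 0]; [0, 0, 3, 3, 0, 0, 0]; [0, 0, 0, 2, 4, 0, 0]; [0, 0, 0, 0, 5, 5, 0]; [0, 0, 0, 0, 0, 4, 6]; [0, 0, 0, 0, 0, 0, 7]] (rows listed top to bottom)


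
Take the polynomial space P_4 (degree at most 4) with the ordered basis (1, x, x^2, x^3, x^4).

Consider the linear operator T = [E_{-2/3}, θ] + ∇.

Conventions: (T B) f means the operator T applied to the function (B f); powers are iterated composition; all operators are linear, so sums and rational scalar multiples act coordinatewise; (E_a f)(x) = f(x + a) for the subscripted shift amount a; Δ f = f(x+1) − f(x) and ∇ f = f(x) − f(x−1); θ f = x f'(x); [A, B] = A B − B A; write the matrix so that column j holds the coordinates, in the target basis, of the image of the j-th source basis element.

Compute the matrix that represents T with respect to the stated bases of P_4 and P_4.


the matrix is [[0, 1/3, -1/9, 1/9, -17/81]; [0, 0, 2/3, -1/3, 4/9]; [0, 0, 0, 1, -2/3]; [0, 0, 0, 0, 4/3]; [0, 0, 0, 0, 0]] (rows listed top to bottom)

image of 1: 0
image of x: 1/3
image of x^2: (2/3)x - 1/9
image of x^3: x^2 - (1/3)x + 1/9
image of x^4: (4/3)x^3 - (2/3)x^2 + (4/9)x - 17/81
each image's coordinates form column j of the matrix


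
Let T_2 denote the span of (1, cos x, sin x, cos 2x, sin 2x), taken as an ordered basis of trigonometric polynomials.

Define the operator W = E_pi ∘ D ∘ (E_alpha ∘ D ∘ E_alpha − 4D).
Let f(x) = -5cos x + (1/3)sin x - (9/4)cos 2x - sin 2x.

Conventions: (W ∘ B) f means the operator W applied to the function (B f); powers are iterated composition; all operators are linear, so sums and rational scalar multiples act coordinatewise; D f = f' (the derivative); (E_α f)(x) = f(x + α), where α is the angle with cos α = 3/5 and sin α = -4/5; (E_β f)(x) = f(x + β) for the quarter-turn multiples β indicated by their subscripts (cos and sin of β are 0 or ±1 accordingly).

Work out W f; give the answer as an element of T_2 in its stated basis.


E_alpha f = -(49/15)cos x - (19/5)sin x + (159/100)cos 2x - (47/25)sin 2x
D E_alpha f = -(19/5)cos x + (49/15)sin x - (94/25)cos 2x - (159/50)sin 2x
E_alpha D E_alpha f = -(367/75)cos x - (27/25)sin x + (2566/625)cos 2x - (3399/1250)sin 2x
D f = (1/3)cos x + 5sin x - 2cos 2x + (9/2)sin 2x
(-4D) f = -(4/3)cos x - 20sin x + 8cos 2x - 18sin 2x
(E_alpha ∘ D ∘ E_alpha − 4D) f = -(467/75)cos x - (527/25)sin x + (7566/625)cos 2x - (25899/1250)sin 2x
D (E_alpha ∘ D ∘ E_alpha − 4D) f = -(527/25)cos x + (467/75)sin x - (25899/625)cos 2x - (15132/625)sin 2x
E_pi D (E_alpha ∘ D ∘ E_alpha − 4D) f = (527/25)cos x - (467/75)sin x - (25899/625)cos 2x - (15132/625)sin 2x

the image equals g(x) = (527/25)cos x - (467/75)sin x - (25899/625)cos 2x - (15132/625)sin 2x


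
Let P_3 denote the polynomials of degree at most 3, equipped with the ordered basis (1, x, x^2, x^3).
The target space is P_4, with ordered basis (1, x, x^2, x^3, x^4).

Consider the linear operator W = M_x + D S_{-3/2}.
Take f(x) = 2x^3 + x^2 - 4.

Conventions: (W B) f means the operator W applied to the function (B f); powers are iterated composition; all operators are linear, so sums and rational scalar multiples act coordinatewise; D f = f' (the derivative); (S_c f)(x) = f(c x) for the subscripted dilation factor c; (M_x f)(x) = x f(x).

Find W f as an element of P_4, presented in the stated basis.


M_x f = 2x^4 + x^3 - 4x
S_{-3/2} f = -(27/4)x^3 + (9/4)x^2 - 4
D S_{-3/2} f = -(81/4)x^2 + (9/2)x
(M_x + D S_{-3/2}) f = 2x^4 + x^3 - (81/4)x^2 + (1/2)x

g(x) = 2x^4 + x^3 - (81/4)x^2 + (1/2)x


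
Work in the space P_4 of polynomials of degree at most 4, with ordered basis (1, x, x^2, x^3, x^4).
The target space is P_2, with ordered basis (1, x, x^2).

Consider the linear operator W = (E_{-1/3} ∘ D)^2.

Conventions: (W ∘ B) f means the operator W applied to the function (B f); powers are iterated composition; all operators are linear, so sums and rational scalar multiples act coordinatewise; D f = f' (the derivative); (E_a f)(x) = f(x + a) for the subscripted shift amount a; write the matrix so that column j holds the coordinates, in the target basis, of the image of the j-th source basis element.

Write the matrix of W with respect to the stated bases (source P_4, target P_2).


image of 1: 0
image of x: 0
image of x^2: 2
image of x^3: 6x - 4
image of x^4: 12x^2 - 16x + 16/3
each image's coordinates form column j of the matrix

the matrix is [[0, 0, 2, -4, 16/3]; [0, 0, 0, 6, -16]; [0, 0, 0, 0, 12]] (rows listed top to bottom)


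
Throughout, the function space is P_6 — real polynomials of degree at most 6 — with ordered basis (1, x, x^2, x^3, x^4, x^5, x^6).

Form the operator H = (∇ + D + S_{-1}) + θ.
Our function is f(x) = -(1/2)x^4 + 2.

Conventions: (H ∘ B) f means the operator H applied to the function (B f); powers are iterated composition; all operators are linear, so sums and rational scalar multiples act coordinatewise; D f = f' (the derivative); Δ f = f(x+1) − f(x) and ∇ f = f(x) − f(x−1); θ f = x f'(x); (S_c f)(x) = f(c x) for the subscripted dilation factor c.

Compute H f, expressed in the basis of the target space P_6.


the result is g(x) = -(5/2)x^4 - 4x^3 + 3x^2 - 2x + 5/2

∇ f = -2x^3 + 3x^2 - 2x + 1/2
D f = -2x^3
S_{-1} f = -(1/2)x^4 + 2
(∇ + D + S_{-1}) f = -(1/2)x^4 - 4x^3 + 3x^2 - 2x + 5/2
θ f = -2x^4
((∇ + D + S_{-1}) + θ) f = -(5/2)x^4 - 4x^3 + 3x^2 - 2x + 5/2


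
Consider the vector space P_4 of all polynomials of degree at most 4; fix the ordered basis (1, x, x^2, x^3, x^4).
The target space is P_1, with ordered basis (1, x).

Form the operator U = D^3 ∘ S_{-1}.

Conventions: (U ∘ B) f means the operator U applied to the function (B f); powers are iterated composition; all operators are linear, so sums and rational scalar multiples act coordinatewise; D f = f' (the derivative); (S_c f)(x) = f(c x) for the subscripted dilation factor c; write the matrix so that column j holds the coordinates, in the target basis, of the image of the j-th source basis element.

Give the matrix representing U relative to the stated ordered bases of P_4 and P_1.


image of 1: 0
image of x: 0
image of x^2: 0
image of x^3: -6
image of x^4: 24x
each image's coordinates form column j of the matrix

the matrix is [[0, 0, 0, -6, 0]; [0, 0, 0, 0, 24]] (rows listed top to bottom)


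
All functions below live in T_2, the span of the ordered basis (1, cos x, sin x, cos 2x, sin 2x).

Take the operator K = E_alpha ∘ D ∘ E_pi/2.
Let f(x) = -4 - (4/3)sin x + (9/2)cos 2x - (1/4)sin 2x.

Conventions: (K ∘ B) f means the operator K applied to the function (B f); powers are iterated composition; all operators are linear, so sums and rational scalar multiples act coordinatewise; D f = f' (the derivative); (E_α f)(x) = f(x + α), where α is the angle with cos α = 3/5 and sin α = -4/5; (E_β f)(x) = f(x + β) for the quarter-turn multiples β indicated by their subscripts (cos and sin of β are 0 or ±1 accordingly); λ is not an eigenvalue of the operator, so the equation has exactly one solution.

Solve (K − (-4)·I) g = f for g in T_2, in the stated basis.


write g with unknown coordinates in the stated basis and equate coefficients in (K − (-4)·I) g = f
solving from the highest basis element down gives g = -1 + (16/183)cos x - (68/183)sin x + (475/232)cos 2x + (25/58)sin 2x
check: K g = -(64/183)cos x + (28/183)sin x - (107/29)cos 2x - (229/116)sin 2x
so K g − (-4)·g = -4 - (4/3)sin x + (9/2)cos 2x - (1/4)sin 2x = f ✓

the image equals g(x) = -1 + (16/183)cos x - (68/183)sin x + (475/232)cos 2x + (25/58)sin 2x


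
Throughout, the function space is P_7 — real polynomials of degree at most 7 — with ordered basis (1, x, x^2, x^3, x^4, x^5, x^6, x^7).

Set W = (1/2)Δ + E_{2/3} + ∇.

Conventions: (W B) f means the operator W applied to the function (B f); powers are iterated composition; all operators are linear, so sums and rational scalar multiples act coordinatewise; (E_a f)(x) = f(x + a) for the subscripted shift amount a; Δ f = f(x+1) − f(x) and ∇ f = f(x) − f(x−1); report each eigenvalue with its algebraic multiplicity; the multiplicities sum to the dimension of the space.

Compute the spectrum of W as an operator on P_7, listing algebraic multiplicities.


image of 1: 1
image of x: x + 13/6
image of x^2: x^2 + (13/3)x - 1/18
image of x^3: x^3 + (13/2)x^2 - (1/6)x + 97/54
image of x^4: x^4 + (26/3)x^3 - (1/3)x^2 + (194/27)x - 49/162
image of x^5: x^5 + (65/6)x^4 - (5/9)x^3 + (485/27)x^2 - (245/162)x + 793/486
image of x^6: x^6 + 13x^5 - (5/6)x^4 + (970/27)x^3 - (245/54)x^2 + (793/81)x - 601/1458
image of x^7: x^7 + (91/6)x^6 - (7/6)x^5 + (3395/54)x^4 - (1715/162)x^3 + (5551/162)x^2 - (4207/1458)x + 6817/4374
the matrix is upper triangular; its diagonal is (1, 1, 1, 1, 1, 1, 1, 1)
for a triangular matrix the eigenvalues are the diagonal entries, with algebraic multiplicity their repetition count

λ = 1 (multiplicity 8)


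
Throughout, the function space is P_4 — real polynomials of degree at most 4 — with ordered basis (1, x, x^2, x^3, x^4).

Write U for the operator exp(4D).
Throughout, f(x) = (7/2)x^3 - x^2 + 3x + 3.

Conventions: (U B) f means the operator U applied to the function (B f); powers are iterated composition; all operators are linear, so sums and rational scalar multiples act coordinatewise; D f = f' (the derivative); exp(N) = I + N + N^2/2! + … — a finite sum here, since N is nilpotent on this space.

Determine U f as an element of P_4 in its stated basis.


order-1 term: 42x^2 - 8x + 12
order-2 term: 168x - 16
order-3 term: 224
the series for exp(4D) f terminates at order 3
exp(4D) f = (7/2)x^3 + 41x^2 + 163x + 223

g(x) = (7/2)x^3 + 41x^2 + 163x + 223


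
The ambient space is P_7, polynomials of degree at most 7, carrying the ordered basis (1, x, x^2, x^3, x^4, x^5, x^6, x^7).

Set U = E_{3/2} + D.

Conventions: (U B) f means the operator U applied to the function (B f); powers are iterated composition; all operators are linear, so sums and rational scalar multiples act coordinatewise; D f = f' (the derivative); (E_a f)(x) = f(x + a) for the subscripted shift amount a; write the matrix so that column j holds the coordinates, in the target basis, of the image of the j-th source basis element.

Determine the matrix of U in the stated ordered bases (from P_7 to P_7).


image of 1: 1
image of x: x + 5/2
image of x^2: x^2 + 5x + 9/4
image of x^3: x^3 + (15/2)x^2 + (27/4)x + 27/8
image of x^4: x^4 + 10x^3 + (27/2)x^2 + (27/2)x + 81/16
image of x^5: x^5 + (25/2)x^4 + (45/2)x^3 + (135/4)x^2 + (405/16)x + 243/32
image of x^6: x^6 + 15x^5 + (135/4)x^4 + (135/2)x^3 + (1215/16)x^2 + (729/16)x + 729/64
image of x^7: x^7 + (35/2)x^6 + (189/4)x^5 + (945/8)x^4 + (2835/16)x^3 + (5103/32)x^2 + (5103/64)x + 2187/128
each image's coordinates form column j of the matrix

the matrix is [[1, 5/2, 9/4, 27/8, 81/16, 243/32, 729/64, 2187/128]; [0, 1, 5, 27/4, 27/2, 405/16, 729/16, 5103/64]; [0, 0, 1, 15/2, 27/2, 135/4, 1215/16, 5103/32]; [0, 0, 0, 1, 10, 45/2, 135/2, 2835/16]; [0, 0, 0, 0, 1, 25/2, 135/4, 945/8]; [0, 0, 0, 0, 0, 1, 15, 189/4]; [0, 0, 0, 0, 0, 0, 1, 35/2]; [0, 0, 0, 0, 0, 0, 0, 1]] (rows listed top to bottom)


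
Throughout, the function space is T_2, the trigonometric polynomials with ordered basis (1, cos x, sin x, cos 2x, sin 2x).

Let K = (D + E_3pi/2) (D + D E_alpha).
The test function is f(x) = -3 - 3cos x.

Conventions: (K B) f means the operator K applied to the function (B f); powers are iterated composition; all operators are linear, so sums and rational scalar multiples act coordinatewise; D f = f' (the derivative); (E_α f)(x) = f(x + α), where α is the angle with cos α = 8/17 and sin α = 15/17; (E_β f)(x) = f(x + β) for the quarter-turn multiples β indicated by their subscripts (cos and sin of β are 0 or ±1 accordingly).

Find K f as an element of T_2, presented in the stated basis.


the image equals g(x) = 0

D f = 3sin x
E_alpha f = -3 - (24/17)cos x + (45/17)sin x
D E_alpha f = (45/17)cos x + (24/17)sin x
(D + D E_alpha) f = (45/17)cos x + (75/17)sin x
D (D + D E_alpha) f = (75/17)cos x - (45/17)sin x
E_3pi/2 (D + D E_alpha) f = -(75/17)cos x + (45/17)sin x
(D + E_3pi/2) (D + D E_alpha) f = 0


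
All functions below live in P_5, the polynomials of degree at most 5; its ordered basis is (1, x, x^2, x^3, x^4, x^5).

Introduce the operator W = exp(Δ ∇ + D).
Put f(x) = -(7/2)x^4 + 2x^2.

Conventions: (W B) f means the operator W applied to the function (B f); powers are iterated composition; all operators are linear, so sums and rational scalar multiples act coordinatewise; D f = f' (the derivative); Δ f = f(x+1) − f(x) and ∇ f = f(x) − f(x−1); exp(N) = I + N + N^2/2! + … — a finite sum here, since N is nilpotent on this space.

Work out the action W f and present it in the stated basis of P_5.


the result is g(x) = -(7/2)x^4 - 14x^3 - 61x^2 - 94x - 177/2

order-1 term: -14x^3 - 42x^2 + 4x - 3
order-2 term: -21x^2 - 84x - 40
order-3 term: -14x - 42
order-4 term: -7/2
the series for exp(Δ ∇ + D) f terminates at order 4
exp(Δ ∇ + D) f = -(7/2)x^4 - 14x^3 - 61x^2 - 94x - 177/2


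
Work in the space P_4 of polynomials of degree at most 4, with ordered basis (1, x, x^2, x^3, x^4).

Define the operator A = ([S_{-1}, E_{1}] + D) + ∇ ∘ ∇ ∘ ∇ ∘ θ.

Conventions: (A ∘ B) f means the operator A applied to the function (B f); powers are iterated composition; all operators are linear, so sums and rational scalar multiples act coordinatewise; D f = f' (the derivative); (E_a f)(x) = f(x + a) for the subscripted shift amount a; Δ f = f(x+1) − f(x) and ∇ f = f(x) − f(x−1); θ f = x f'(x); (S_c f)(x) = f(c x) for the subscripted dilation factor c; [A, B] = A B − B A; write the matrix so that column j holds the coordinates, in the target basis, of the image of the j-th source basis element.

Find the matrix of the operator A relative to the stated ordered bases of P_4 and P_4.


image of 1: 0
image of x: 3
image of x^2: -2x
image of x^3: 9x^2 + 20
image of x^4: -4x^3 + 88x - 144
each image's coordinates form column j of the matrix

the matrix is [[0, 3, 0, 20, -144]; [0, 0, -2, 0, 88]; [0, 0, 0, 9, 0]; [0, 0, 0, 0, -4]; [0, 0, 0, 0, 0]] (rows listed top to bottom)


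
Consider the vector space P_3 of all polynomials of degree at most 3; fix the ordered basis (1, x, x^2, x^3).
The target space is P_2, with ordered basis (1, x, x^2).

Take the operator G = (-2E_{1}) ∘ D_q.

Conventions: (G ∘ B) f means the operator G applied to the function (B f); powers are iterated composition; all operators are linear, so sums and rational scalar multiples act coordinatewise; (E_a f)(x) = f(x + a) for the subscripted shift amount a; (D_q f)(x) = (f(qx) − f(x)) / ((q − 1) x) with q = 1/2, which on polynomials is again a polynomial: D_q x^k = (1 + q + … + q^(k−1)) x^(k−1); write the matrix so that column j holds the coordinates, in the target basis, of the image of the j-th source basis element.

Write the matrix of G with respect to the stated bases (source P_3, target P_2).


the matrix is [[0, -2, -3, -7/2]; [0, 0, -3, -7]; [0, 0, 0, -7/2]] (rows listed top to bottom)

image of 1: 0
image of x: -2
image of x^2: -3x - 3
image of x^3: -(7/2)x^2 - 7x - 7/2
each image's coordinates form column j of the matrix


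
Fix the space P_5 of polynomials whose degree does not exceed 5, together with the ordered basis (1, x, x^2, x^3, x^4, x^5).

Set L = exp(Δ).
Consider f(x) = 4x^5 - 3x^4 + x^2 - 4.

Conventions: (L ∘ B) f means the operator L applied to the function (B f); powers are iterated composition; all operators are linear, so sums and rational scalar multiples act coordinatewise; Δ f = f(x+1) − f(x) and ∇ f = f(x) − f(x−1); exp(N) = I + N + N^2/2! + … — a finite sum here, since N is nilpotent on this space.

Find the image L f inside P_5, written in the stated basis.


the image equals g(x) = 4x^5 + 17x^4 + 68x^3 + 165x^2 + 242x + 161

order-1 term: 20x^4 + 28x^3 + 22x^2 + 10x + 2
order-2 term: 40x^3 + 102x^2 + 104x + 40
order-3 term: 40x^2 + 108x + 82
order-4 term: 20x + 37
order-5 term: 4
the series for exp(Δ) f terminates at order 5
exp(Δ) f = 4x^5 + 17x^4 + 68x^3 + 165x^2 + 242x + 161


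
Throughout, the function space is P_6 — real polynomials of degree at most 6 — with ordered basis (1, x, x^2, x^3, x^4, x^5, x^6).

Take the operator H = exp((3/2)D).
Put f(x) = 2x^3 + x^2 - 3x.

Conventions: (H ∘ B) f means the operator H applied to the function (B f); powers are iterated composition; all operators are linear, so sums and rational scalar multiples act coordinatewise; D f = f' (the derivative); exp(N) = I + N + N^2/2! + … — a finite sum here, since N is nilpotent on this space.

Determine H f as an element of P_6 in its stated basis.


order-1 term: 9x^2 + 3x - 9/2
order-2 term: (27/2)x + 9/4
order-3 term: 27/4
the series for exp((3/2)D) f terminates at order 3
exp((3/2)D) f = 2x^3 + 10x^2 + (27/2)x + 9/2

g(x) = 2x^3 + 10x^2 + (27/2)x + 9/2


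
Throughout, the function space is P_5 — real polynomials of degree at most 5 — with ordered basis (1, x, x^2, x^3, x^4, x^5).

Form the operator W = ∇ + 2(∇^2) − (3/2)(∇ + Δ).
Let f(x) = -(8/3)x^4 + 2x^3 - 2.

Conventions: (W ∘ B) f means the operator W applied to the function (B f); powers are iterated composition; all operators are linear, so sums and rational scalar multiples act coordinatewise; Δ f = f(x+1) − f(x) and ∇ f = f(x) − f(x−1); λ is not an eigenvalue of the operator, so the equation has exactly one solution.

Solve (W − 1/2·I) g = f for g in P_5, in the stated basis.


the image equals g(x) = (16/3)x^4 - (268/3)x^3 + 1264x^2 - (36952/3)x + 178940/3

write g with unknown coordinates in the stated basis and equate coefficients in (W − 1/2·I) g = f
solving from the highest basis element down gives g = (16/3)x^4 - (268/3)x^3 + 1264x^2 - (36952/3)x + 178940/3
check: W g = -(128/3)x^3 + 632x^2 - (18476/3)x + 89464/3
so W g − 1/2·g = -(8/3)x^4 + 2x^3 - 2 = f ✓


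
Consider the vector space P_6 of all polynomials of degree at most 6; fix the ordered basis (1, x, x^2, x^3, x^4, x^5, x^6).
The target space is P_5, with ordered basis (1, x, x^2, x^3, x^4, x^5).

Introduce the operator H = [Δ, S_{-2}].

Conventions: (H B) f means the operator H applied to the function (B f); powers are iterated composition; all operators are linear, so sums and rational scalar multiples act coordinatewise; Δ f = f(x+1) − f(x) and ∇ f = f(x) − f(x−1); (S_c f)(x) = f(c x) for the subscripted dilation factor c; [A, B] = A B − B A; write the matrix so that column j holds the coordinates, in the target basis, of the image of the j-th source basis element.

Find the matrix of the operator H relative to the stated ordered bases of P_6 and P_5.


the matrix is [[0, -3, 3, -9, 15, -33, 63]; [0, 0, 12, -18, 72, -150, 396]; [0, 0, 0, -36, 72, -360, 900]; [0, 0, 0, 0, 96, -240, 1440]; [0, 0, 0, 0, 0, -240, 720]; [0, 0, 0, 0, 0, 0, 576]] (rows listed top to bottom)

image of 1: 0
image of x: -3
image of x^2: 12x + 3
image of x^3: -36x^2 - 18x - 9
image of x^4: 96x^3 + 72x^2 + 72x + 15
image of x^5: -240x^4 - 240x^3 - 360x^2 - 150x - 33
image of x^6: 576x^5 + 720x^4 + 1440x^3 + 900x^2 + 396x + 63
each image's coordinates form column j of the matrix


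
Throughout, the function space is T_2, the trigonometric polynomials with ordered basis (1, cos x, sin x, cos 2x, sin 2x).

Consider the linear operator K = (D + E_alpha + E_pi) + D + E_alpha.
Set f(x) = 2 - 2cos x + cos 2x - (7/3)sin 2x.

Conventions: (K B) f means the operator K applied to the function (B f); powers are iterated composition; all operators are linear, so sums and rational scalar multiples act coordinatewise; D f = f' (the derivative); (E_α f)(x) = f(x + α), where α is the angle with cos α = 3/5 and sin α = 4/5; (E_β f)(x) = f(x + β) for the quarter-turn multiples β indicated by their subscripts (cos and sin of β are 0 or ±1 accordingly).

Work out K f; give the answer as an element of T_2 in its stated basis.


D f = 2sin x - (14/3)cos 2x - 2sin 2x
E_alpha f = 2 - (6/5)cos x + (8/5)sin x - (63/25)cos 2x - (23/75)sin 2x
E_pi f = 2 + 2cos x + cos 2x - (7/3)sin 2x
(D + E_alpha + E_pi) f = 4 + (4/5)cos x + (18/5)sin x - (464/75)cos 2x - (116/25)sin 2x
D f = 2sin x - (14/3)cos 2x - 2sin 2x
E_alpha f = 2 - (6/5)cos x + (8/5)sin x - (63/25)cos 2x - (23/75)sin 2x
((D + E_alpha + E_pi) + D + E_alpha) f = 6 - (2/5)cos x + (36/5)sin x - (1003/75)cos 2x - (521/75)sin 2x

g(x) = 6 - (2/5)cos x + (36/5)sin x - (1003/75)cos 2x - (521/75)sin 2x


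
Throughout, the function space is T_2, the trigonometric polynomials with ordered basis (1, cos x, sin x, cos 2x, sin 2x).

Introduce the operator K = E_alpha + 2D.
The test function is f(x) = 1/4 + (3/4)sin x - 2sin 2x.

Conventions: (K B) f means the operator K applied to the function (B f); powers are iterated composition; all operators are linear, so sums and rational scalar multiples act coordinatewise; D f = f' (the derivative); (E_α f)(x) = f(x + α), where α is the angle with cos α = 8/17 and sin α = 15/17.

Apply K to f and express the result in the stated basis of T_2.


E_alpha f = 1/4 + (45/68)cos x + (6/17)sin x - (480/289)cos 2x + (322/289)sin 2x
D f = (3/4)cos x - 4cos 2x
(2D) f = (3/2)cos x - 8cos 2x
(E_alpha + 2D) f = 1/4 + (147/68)cos x + (6/17)sin x - (2792/289)cos 2x + (322/289)sin 2x

g(x) = 1/4 + (147/68)cos x + (6/17)sin x - (2792/289)cos 2x + (322/289)sin 2x


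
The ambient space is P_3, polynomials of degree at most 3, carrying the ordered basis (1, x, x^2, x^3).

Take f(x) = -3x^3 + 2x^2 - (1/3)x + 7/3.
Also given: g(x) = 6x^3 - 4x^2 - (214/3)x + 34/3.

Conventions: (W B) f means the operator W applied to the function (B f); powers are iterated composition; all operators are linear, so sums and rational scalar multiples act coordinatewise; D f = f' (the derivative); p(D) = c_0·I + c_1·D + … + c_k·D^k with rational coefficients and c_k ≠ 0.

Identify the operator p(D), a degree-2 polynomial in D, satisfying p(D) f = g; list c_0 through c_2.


c_0 = -2, c_1 = 0, c_2 = 4

D^0 f = -3x^3 + 2x^2 - (1/3)x + 7/3
D^1 f = -9x^2 + 4x - 1/3
D^2 f = -18x + 4
matching coefficients of g against c_0 f + c_1 Df + … from the top degree down determines the c_i
solution: c_0 = -2, c_1 = 0, c_2 = 4


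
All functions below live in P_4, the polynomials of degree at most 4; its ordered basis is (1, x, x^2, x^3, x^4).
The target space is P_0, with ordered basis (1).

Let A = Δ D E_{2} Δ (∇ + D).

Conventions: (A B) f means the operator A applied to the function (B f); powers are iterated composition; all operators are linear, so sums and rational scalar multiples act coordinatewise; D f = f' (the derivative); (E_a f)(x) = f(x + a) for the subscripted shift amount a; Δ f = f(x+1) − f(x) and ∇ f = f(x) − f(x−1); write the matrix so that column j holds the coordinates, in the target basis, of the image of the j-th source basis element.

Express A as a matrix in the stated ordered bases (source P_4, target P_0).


the matrix is [[0, 0, 0, 0, 48]] (rows listed top to bottom)

image of 1: 0
image of x: 0
image of x^2: 0
image of x^3: 0
image of x^4: 48
each image's coordinates form column j of the matrix


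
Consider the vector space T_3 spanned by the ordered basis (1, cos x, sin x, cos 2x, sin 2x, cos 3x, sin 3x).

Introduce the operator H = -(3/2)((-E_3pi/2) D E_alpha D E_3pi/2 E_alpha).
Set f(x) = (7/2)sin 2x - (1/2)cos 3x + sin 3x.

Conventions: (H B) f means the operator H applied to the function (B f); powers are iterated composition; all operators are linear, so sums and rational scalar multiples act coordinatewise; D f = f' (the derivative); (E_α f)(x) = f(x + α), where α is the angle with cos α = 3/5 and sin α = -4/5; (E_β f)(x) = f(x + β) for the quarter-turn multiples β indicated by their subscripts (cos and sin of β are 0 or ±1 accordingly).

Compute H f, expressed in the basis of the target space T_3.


the result is g(x) = -(7056/625)cos 2x + (11067/625)sin 2x + (238653/62500)cos 3x + (456327/31250)sin 3x

E_alpha f = -(84/25)cos 2x - (49/50)sin 2x + (29/250)cos 3x - (139/125)sin 3x
E_3pi/2 E_alpha f = (84/25)cos 2x + (49/50)sin 2x - (139/125)cos 3x - (29/250)sin 3x
D (E_3pi/2 E_alpha) f = (49/25)cos 2x - (168/25)sin 2x - (87/250)cos 3x + (417/125)sin 3x
E_alpha D (E_3pi/2 E_alpha) f = (3689/625)cos 2x + (2352/625)sin 2x - (26517/31250)cos 3x - (50703/15625)sin 3x
D E_alpha D (E_3pi/2 E_alpha) f = (4704/625)cos 2x - (7378/625)sin 2x - (152109/15625)cos 3x + (79551/31250)sin 3x
E_3pi/2 (D E_alpha D) (E_3pi/2 E_alpha) f = -(4704/625)cos 2x + (7378/625)sin 2x + (79551/31250)cos 3x + (152109/15625)sin 3x
(-E_3pi/2) (D E_alpha D) (E_3pi/2 E_alpha) f = (4704/625)cos 2x - (7378/625)sin 2x - (79551/31250)cos 3x - (152109/15625)sin 3x
(-(3/2)((-E_3pi/2) D E_alpha D E_3pi/2 E_alpha)) f = -(7056/625)cos 2x + (11067/625)sin 2x + (238653/62500)cos 3x + (456327/31250)sin 3x


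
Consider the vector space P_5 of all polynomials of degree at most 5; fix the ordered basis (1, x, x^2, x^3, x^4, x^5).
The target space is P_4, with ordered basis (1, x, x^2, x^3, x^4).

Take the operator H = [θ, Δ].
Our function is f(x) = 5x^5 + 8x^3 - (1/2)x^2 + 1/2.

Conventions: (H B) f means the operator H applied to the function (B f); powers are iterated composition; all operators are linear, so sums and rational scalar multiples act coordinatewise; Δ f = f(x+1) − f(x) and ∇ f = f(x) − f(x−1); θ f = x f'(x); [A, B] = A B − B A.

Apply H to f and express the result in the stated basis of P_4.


the image equals g(x) = -25x^4 - 100x^3 - 174x^2 - 147x - 48

Δ f = 25x^4 + 50x^3 + 74x^2 + 48x + 25/2
θ Δ f = 100x^4 + 150x^3 + 148x^2 + 48x
θ f = 25x^5 + 24x^3 - x^2
Δ θ f = 125x^4 + 250x^3 + 322x^2 + 195x + 48
[θ, Δ] f = -25x^4 - 100x^3 - 174x^2 - 147x - 48


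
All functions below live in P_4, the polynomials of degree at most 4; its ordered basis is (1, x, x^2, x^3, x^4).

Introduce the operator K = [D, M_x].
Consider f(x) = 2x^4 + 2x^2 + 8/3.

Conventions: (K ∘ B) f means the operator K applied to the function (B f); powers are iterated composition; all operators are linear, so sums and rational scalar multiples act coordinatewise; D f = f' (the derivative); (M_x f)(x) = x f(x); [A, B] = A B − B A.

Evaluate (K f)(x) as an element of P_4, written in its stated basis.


the result is g(x) = 2x^4 + 2x^2 + 8/3

M_x f = 2x^5 + 2x^3 + (8/3)x
D M_x f = 10x^4 + 6x^2 + 8/3
D f = 8x^3 + 4x
M_x D f = 8x^4 + 4x^2
[D, M_x] f = 2x^4 + 2x^2 + 8/3


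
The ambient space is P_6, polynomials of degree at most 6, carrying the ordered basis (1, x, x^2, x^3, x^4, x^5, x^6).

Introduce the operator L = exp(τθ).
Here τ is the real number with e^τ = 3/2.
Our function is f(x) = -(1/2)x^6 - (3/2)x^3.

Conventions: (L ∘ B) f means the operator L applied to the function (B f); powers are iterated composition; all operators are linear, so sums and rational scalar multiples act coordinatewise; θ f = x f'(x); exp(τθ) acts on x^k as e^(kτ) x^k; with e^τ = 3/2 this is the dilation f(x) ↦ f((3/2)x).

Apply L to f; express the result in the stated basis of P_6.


exp(τθ) x^k = e^(kτ) x^k; with e^τ = 3/2 this sends x^k to (3/2)^k x^k
x^3 ↦ 27/8 x^3
x^6 ↦ 729/64 x^6
applying this coordinatewise to f: exp(τθ) f = -(729/128)x^6 - (81/16)x^3

the image equals g(x) = -(729/128)x^6 - (81/16)x^3


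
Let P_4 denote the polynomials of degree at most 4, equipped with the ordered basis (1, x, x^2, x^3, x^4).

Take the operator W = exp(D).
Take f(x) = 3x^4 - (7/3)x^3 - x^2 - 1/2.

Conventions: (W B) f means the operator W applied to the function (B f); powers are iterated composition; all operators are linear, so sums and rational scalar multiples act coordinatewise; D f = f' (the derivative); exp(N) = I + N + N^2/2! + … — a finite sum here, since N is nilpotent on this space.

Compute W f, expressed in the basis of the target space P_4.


order-1 term: 12x^3 - 7x^2 - 2x
order-2 term: 18x^2 - 7x - 1
order-3 term: 12x - 7/3
order-4 term: 3
the series for exp(D) f terminates at order 4
exp(D) f = 3x^4 + (29/3)x^3 + 10x^2 + 3x - 5/6

the image equals g(x) = 3x^4 + (29/3)x^3 + 10x^2 + 3x - 5/6


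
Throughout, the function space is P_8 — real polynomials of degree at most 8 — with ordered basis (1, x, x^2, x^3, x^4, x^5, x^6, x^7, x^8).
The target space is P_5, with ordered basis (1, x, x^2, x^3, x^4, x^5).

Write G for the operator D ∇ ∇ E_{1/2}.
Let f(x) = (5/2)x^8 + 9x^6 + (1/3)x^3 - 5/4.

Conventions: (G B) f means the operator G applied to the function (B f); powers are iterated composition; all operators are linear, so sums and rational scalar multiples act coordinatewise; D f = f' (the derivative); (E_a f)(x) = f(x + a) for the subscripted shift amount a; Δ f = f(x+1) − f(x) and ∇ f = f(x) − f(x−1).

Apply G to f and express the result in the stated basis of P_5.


E_{1/2} f = (5/2)x^8 + 10x^7 + (53/2)x^6 + (89/2)x^5 + (715/16)x^4 + (653/24)x^3 + (321/32)x^2 + (67/32)x - 1625/1536
∇ E_{1/2} f = 20x^7 + 89x^5 + (215/4)x^3 + x^2 + (59/16)x + 1/12
∇ ∇ E_{1/2} f = 140x^6 - 420x^5 + 1145x^4 - 1590x^3 + (5885/4)x^2 - (2977/4)x + 2647/16
D ∇ ∇ E_{1/2} f = 840x^5 - 2100x^4 + 4580x^3 - 4770x^2 + (5885/2)x - 2977/4

the result is g(x) = 840x^5 - 2100x^4 + 4580x^3 - 4770x^2 + (5885/2)x - 2977/4


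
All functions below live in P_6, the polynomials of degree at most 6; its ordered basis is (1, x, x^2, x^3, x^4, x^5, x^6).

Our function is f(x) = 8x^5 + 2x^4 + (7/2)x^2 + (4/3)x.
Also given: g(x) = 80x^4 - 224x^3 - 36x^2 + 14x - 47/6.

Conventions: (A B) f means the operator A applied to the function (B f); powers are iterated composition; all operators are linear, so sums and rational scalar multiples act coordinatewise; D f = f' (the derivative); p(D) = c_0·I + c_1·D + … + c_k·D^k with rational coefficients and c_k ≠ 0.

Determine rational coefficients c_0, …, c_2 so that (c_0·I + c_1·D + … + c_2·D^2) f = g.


D^0 f = 8x^5 + 2x^4 + (7/2)x^2 + (4/3)x
D^1 f = 40x^4 + 8x^3 + 7x + 4/3
D^2 f = 160x^3 + 24x^2 + 7
matching coefficients of g against c_0 f + c_1 Df + … from the top degree down determines the c_i
solution: c_0 = 0, c_1 = 2, c_2 = -3/2

p(D) = 2·D − (3/2)·D^2, i.e. c_0 = 0, c_1 = 2, c_2 = -3/2
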